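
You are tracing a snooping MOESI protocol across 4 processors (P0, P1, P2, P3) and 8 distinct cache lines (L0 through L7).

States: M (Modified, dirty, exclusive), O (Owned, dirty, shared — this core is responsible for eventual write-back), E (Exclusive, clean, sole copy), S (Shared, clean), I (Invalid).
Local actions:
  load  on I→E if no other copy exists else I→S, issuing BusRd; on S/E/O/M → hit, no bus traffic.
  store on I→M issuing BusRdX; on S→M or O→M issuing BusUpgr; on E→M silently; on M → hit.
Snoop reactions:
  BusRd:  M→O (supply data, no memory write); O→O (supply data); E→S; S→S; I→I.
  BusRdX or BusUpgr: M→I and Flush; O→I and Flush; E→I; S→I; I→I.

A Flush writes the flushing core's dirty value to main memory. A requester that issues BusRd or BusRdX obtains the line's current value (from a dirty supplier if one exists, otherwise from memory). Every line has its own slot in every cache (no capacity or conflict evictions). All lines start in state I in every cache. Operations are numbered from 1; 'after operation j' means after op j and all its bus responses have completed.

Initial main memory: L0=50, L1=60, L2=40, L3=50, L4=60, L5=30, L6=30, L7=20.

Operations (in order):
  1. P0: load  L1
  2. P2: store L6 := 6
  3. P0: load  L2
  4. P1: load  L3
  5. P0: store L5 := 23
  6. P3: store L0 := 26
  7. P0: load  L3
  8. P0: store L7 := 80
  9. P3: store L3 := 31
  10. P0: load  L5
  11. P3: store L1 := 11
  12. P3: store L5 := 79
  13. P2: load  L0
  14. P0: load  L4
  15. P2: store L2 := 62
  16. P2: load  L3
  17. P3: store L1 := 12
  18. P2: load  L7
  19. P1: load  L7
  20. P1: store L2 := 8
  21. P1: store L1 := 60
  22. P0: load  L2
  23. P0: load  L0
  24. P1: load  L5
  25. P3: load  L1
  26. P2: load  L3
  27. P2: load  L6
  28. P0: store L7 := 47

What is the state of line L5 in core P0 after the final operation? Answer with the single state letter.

1. P0: load  L1  bus=[BusRd]  L1: P0=E P1=I P2=I P3=I  mem[L1]=60
2. P2: store L6 := 6  bus=[BusRdX]  L6: P0=I P1=I P2=M P3=I  mem[L6]=30
3. P0: load  L2  bus=[BusRd]  L2: P0=E P1=I P2=I P3=I  mem[L2]=40
4. P1: load  L3  bus=[BusRd]  L3: P0=I P1=E P2=I P3=I  mem[L3]=50
5. P0: store L5 := 23  bus=[BusRdX]  L5: P0=M P1=I P2=I P3=I  mem[L5]=30
6. P3: store L0 := 26  bus=[BusRdX]  L0: P0=I P1=I P2=I P3=M  mem[L0]=50
7. P0: load  L3  bus=[BusRd]  L3: P0=S P1=S P2=I P3=I  mem[L3]=50
8. P0: store L7 := 80  bus=[BusRdX]  L7: P0=M P1=I P2=I P3=I  mem[L7]=20
9. P3: store L3 := 31  bus=[BusRdX]  L3: P0=I P1=I P2=I P3=M  mem[L3]=50
10. P0: load  L5  bus=[-]  L5: P0=M P1=I P2=I P3=I  mem[L5]=30
11. P3: store L1 := 11  bus=[BusRdX]  L1: P0=I P1=I P2=I P3=M  mem[L1]=60
12. P3: store L5 := 79  bus=[BusRdX,Flush]  L5: P0=I P1=I P2=I P3=M  mem[L5]=23
13. P2: load  L0  bus=[BusRd]  L0: P0=I P1=I P2=S P3=O  mem[L0]=50
14. P0: load  L4  bus=[BusRd]  L4: P0=E P1=I P2=I P3=I  mem[L4]=60
15. P2: store L2 := 62  bus=[BusRdX]  L2: P0=I P1=I P2=M P3=I  mem[L2]=40
16. P2: load  L3  bus=[BusRd]  L3: P0=I P1=I P2=S P3=O  mem[L3]=50
17. P3: store L1 := 12  bus=[-]  L1: P0=I P1=I P2=I P3=M  mem[L1]=60
18. P2: load  L7  bus=[BusRd]  L7: P0=O P1=I P2=S P3=I  mem[L7]=20
19. P1: load  L7  bus=[BusRd]  L7: P0=O P1=S P2=S P3=I  mem[L7]=20
20. P1: store L2 := 8  bus=[BusRdX,Flush]  L2: P0=I P1=M P2=I P3=I  mem[L2]=62
21. P1: store L1 := 60  bus=[BusRdX,Flush]  L1: P0=I P1=M P2=I P3=I  mem[L1]=12
22. P0: load  L2  bus=[BusRd]  L2: P0=S P1=O P2=I P3=I  mem[L2]=62
23. P0: load  L0  bus=[BusRd]  L0: P0=S P1=I P2=S P3=O  mem[L0]=50
24. P1: load  L5  bus=[BusRd]  L5: P0=I P1=S P2=I P3=O  mem[L5]=23
25. P3: load  L1  bus=[BusRd]  L1: P0=I P1=O P2=I P3=S  mem[L1]=12
26. P2: load  L3  bus=[-]  L3: P0=I P1=I P2=S P3=O  mem[L3]=50
27. P2: load  L6  bus=[-]  L6: P0=I P1=I P2=M P3=I  mem[L6]=30
28. P0: store L7 := 47  bus=[BusUpgr]  L7: P0=M P1=I P2=I P3=I  mem[L7]=20

state = I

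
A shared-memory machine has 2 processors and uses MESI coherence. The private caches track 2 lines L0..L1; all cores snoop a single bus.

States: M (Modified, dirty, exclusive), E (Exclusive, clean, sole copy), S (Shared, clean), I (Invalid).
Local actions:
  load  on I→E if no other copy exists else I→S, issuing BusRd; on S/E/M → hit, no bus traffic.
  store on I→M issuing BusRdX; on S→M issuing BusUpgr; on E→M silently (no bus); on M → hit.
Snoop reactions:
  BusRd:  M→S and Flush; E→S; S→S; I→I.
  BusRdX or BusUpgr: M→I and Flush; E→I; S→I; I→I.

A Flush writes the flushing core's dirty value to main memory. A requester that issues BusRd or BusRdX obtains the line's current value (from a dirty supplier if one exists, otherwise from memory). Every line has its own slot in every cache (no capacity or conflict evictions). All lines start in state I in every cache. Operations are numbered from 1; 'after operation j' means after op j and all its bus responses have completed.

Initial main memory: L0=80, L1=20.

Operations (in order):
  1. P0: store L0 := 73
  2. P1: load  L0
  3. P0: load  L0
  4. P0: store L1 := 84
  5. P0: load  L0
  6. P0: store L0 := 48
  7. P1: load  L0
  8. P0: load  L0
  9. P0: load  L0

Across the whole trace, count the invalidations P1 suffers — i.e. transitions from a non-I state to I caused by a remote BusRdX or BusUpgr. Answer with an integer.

invalidations = 1

1. P0: store L0 := 73  bus=[BusRdX]  L0: P0=M P1=I  mem[L0]=80
2. P1: load  L0  bus=[BusRd,Flush]  L0: P0=S P1=S  mem[L0]=73
3. P0: load  L0  bus=[-]  L0: P0=S P1=S  mem[L0]=73
4. P0: store L1 := 84  bus=[BusRdX]  L1: P0=M P1=I  mem[L1]=20
5. P0: load  L0  bus=[-]  L0: P0=S P1=S  mem[L0]=73
6. P0: store L0 := 48  bus=[BusUpgr]  L0: P0=M P1=I  mem[L0]=73
7. P1: load  L0  bus=[BusRd,Flush]  L0: P0=S P1=S  mem[L0]=48
8. P0: load  L0  bus=[-]  L0: P0=S P1=S  mem[L0]=48
9. P0: load  L0  bus=[-]  L0: P0=S P1=S  mem[L0]=48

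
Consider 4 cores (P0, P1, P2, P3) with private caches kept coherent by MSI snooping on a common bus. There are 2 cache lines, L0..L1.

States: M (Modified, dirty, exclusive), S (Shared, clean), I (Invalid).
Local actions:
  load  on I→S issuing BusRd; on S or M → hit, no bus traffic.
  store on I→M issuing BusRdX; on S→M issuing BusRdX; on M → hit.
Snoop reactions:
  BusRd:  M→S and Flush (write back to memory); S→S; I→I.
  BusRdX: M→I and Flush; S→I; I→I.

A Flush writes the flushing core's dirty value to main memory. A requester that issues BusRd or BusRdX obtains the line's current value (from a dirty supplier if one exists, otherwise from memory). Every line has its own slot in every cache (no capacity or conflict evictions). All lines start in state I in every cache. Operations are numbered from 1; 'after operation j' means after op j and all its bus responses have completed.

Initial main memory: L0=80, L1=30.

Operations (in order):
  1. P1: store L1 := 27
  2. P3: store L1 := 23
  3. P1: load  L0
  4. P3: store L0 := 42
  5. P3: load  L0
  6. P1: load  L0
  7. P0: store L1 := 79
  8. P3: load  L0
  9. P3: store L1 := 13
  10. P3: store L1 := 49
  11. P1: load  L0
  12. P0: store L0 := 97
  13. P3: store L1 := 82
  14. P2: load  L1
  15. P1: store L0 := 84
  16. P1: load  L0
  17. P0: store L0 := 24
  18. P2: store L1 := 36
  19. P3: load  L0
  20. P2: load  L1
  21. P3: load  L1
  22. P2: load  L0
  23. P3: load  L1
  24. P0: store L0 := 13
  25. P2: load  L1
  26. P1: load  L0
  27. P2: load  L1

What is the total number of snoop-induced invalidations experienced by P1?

step 1: P1: store L1 := 27  ⟶  IMII  (L1)  txn=BusRdX  M[L1]=30
step 2: P3: store L1 := 23  ⟶  IIIM  (L1)  txn=BusRdX+Flush  M[L1]=27
step 3: P1: load  L0  ⟶  ISII  (L0)  txn=BusRd  M[L0]=80
step 4: P3: store L0 := 42  ⟶  IIIM  (L0)  txn=BusRdX  M[L0]=80
step 5: P3: load  L0  ⟶  IIIM  (L0)  txn=∅  M[L0]=80
step 6: P1: load  L0  ⟶  ISIS  (L0)  txn=BusRd+Flush  M[L0]=42
step 7: P0: store L1 := 79  ⟶  MIII  (L1)  txn=BusRdX+Flush  M[L1]=23
step 8: P3: load  L0  ⟶  ISIS  (L0)  txn=∅  M[L0]=42
step 9: P3: store L1 := 13  ⟶  IIIM  (L1)  txn=BusRdX+Flush  M[L1]=79
step 10: P3: store L1 := 49  ⟶  IIIM  (L1)  txn=∅  M[L1]=79
step 11: P1: load  L0  ⟶  ISIS  (L0)  txn=∅  M[L0]=42
step 12: P0: store L0 := 97  ⟶  MIII  (L0)  txn=BusRdX  M[L0]=42
step 13: P3: store L1 := 82  ⟶  IIIM  (L1)  txn=∅  M[L1]=79
step 14: P2: load  L1  ⟶  IISS  (L1)  txn=BusRd+Flush  M[L1]=82
step 15: P1: store L0 := 84  ⟶  IMII  (L0)  txn=BusRdX+Flush  M[L0]=97
step 16: P1: load  L0  ⟶  IMII  (L0)  txn=∅  M[L0]=97
step 17: P0: store L0 := 24  ⟶  MIII  (L0)  txn=BusRdX+Flush  M[L0]=84
step 18: P2: store L1 := 36  ⟶  IIMI  (L1)  txn=BusRdX  M[L1]=82
step 19: P3: load  L0  ⟶  SIIS  (L0)  txn=BusRd+Flush  M[L0]=24
step 20: P2: load  L1  ⟶  IIMI  (L1)  txn=∅  M[L1]=82
step 21: P3: load  L1  ⟶  IISS  (L1)  txn=BusRd+Flush  M[L1]=36
step 22: P2: load  L0  ⟶  SISS  (L0)  txn=BusRd  M[L0]=24
step 23: P3: load  L1  ⟶  IISS  (L1)  txn=∅  M[L1]=36
step 24: P0: store L0 := 13  ⟶  MIII  (L0)  txn=BusRdX  M[L0]=24
step 25: P2: load  L1  ⟶  IISS  (L1)  txn=∅  M[L1]=36
step 26: P1: load  L0  ⟶  SSII  (L0)  txn=BusRd+Flush  M[L0]=13
step 27: P2: load  L1  ⟶  IISS  (L1)  txn=∅  M[L1]=36

invalidations = 4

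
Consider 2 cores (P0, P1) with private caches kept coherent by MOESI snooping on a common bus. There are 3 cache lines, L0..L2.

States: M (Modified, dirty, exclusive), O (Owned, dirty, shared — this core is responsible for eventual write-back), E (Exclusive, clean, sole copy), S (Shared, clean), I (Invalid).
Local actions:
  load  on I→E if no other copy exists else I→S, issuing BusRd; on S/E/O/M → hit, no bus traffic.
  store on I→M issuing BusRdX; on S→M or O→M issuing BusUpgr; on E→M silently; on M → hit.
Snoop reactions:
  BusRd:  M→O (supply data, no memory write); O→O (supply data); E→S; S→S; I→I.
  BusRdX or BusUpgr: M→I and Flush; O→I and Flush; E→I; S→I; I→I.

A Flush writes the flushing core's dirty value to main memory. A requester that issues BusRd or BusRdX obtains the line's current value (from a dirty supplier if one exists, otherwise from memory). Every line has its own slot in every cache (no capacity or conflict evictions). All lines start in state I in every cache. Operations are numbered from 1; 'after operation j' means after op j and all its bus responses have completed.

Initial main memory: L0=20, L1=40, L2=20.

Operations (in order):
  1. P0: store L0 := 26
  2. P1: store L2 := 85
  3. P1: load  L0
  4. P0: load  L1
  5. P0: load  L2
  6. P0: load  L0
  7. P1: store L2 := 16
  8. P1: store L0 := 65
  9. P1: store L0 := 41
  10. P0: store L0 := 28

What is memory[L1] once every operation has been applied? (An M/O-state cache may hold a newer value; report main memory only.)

  op1 P0: store L0 := 26 → M/I on L0; bus BusRdX; mem=20
  op2 P1: store L2 := 85 → I/M on L2; bus BusRdX; mem=20
  op3 P1: load  L0 → O/S on L0; bus BusRd; mem=20
  op4 P0: load  L1 → E/I on L1; bus BusRd; mem=40
  op5 P0: load  L2 → S/O on L2; bus BusRd; mem=20
  op6 P0: load  L0 → O/S on L0; bus (none); mem=20
  op7 P1: store L2 := 16 → I/M on L2; bus BusUpgr; mem=20
  op8 P1: store L0 := 65 → I/M on L0; bus BusUpgr Flush; mem=26
  op9 P1: store L0 := 41 → I/M on L0; bus (none); mem=26
  op10 P0: store L0 := 28 → M/I on L0; bus BusRdX Flush; mem=41

memory[L1] = 40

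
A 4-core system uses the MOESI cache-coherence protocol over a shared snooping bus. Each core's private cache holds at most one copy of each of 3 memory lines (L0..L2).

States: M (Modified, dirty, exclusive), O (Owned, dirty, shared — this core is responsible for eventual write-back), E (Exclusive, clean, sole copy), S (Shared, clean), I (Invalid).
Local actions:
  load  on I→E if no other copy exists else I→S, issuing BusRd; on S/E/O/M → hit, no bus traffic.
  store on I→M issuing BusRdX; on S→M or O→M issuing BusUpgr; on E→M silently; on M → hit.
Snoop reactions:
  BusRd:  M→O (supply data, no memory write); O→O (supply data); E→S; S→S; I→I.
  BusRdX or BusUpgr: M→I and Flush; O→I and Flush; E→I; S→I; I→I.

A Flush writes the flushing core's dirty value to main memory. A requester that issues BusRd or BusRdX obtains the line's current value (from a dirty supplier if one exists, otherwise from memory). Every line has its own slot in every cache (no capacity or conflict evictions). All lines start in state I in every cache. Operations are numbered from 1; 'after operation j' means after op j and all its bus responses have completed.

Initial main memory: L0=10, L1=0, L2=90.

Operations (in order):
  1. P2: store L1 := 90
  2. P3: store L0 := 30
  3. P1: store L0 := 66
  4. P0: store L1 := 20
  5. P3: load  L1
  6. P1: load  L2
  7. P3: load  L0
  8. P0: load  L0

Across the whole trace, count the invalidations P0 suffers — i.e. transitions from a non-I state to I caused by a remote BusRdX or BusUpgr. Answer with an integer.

invalidations = 0

  op1 P2: store L1 := 90 → I/I/M/I on L1; bus BusRdX; mem=0
  op2 P3: store L0 := 30 → I/I/I/M on L0; bus BusRdX; mem=10
  op3 P1: store L0 := 66 → I/M/I/I on L0; bus BusRdX Flush; mem=30
  op4 P0: store L1 := 20 → M/I/I/I on L1; bus BusRdX Flush; mem=90
  op5 P3: load  L1 → O/I/I/S on L1; bus BusRd; mem=90
  op6 P1: load  L2 → I/E/I/I on L2; bus BusRd; mem=90
  op7 P3: load  L0 → I/O/I/S on L0; bus BusRd; mem=30
  op8 P0: load  L0 → S/O/I/S on L0; bus BusRd; mem=30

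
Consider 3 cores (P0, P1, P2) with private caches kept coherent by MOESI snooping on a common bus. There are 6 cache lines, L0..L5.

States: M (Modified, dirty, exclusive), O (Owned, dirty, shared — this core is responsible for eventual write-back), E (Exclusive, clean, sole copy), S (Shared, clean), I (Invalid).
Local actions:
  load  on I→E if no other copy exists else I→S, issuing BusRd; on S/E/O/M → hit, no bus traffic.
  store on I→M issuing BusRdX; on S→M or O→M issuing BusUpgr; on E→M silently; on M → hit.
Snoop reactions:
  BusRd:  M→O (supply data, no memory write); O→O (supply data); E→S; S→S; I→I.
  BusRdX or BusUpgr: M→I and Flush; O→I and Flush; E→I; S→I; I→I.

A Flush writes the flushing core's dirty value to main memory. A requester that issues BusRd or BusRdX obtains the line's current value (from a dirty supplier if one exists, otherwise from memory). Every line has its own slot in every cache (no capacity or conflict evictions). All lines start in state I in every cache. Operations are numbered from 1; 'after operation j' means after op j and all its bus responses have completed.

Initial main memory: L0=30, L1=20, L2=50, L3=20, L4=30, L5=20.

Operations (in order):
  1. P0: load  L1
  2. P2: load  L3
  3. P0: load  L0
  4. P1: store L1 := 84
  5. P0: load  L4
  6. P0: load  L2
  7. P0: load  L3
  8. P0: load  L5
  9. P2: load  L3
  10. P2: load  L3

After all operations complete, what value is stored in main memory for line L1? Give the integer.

memory[L1] = 20

[1] P0: load  L1 | P0:E(20), P1:I, P2:I | bus: BusRd
[2] P2: load  L3 | P0:I, P1:I, P2:E(20) | bus: BusRd
[3] P0: load  L0 | P0:E(30), P1:I, P2:I | bus: BusRd
[4] P1: store L1 := 84 | P0:I, P1:M(84), P2:I | bus: BusRdX
[5] P0: load  L4 | P0:E(30), P1:I, P2:I | bus: BusRd
[6] P0: load  L2 | P0:E(50), P1:I, P2:I | bus: BusRd
[7] P0: load  L3 | P0:S(20), P1:I, P2:S(20) | bus: BusRd
[8] P0: load  L5 | P0:E(20), P1:I, P2:I | bus: BusRd
[9] P2: load  L3 | P0:S(20), P1:I, P2:S(20) | bus: none
[10] P2: load  L3 | P0:S(20), P1:I, P2:S(20) | bus: none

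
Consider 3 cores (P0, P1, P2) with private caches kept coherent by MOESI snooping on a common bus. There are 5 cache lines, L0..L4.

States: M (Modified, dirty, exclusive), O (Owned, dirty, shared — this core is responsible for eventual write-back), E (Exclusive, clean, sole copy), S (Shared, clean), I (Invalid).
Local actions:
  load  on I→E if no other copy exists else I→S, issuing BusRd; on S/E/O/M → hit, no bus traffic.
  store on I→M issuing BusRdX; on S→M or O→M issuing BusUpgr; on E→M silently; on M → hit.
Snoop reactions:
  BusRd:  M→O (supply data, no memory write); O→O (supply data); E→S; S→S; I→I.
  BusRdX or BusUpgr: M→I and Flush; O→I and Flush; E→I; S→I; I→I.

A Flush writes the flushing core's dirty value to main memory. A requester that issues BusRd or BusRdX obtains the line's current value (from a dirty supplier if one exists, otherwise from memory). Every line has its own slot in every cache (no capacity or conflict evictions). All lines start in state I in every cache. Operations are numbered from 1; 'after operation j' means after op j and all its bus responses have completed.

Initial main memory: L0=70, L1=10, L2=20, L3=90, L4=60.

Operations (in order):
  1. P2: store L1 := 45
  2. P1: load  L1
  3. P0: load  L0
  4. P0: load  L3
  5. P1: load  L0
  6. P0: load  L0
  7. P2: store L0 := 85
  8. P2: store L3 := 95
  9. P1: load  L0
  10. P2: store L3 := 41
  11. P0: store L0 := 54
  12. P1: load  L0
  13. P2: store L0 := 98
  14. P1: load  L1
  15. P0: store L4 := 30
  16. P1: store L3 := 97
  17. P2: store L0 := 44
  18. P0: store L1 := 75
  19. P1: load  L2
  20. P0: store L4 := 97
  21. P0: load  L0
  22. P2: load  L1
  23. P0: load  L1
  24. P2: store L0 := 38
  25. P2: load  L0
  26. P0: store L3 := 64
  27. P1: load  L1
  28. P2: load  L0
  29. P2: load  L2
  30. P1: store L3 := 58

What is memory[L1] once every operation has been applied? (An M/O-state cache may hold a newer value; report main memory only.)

[1] P2: store L1 := 45 | P0:I, P1:I, P2:M(45) | bus: BusRdX
[2] P1: load  L1 | P0:I, P1:S(45), P2:O(45) | bus: BusRd
[3] P0: load  L0 | P0:E(70), P1:I, P2:I | bus: BusRd
[4] P0: load  L3 | P0:E(90), P1:I, P2:I | bus: BusRd
[5] P1: load  L0 | P0:S(70), P1:S(70), P2:I | bus: BusRd
[6] P0: load  L0 | P0:S(70), P1:S(70), P2:I | bus: none
[7] P2: store L0 := 85 | P0:I, P1:I, P2:M(85) | bus: BusRdX
[8] P2: store L3 := 95 | P0:I, P1:I, P2:M(95) | bus: BusRdX
[9] P1: load  L0 | P0:I, P1:S(85), P2:O(85) | bus: BusRd
[10] P2: store L3 := 41 | P0:I, P1:I, P2:M(41) | bus: none
[11] P0: store L0 := 54 | P0:M(54), P1:I, P2:I | bus: BusRdX,Flush
[12] P1: load  L0 | P0:O(54), P1:S(54), P2:I | bus: BusRd
[13] P2: store L0 := 98 | P0:I, P1:I, P2:M(98) | bus: BusRdX,Flush
[14] P1: load  L1 | P0:I, P1:S(45), P2:O(45) | bus: none
[15] P0: store L4 := 30 | P0:M(30), P1:I, P2:I | bus: BusRdX
[16] P1: store L3 := 97 | P0:I, P1:M(97), P2:I | bus: BusRdX,Flush
[17] P2: store L0 := 44 | P0:I, P1:I, P2:M(44) | bus: none
[18] P0: store L1 := 75 | P0:M(75), P1:I, P2:I | bus: BusRdX,Flush
[19] P1: load  L2 | P0:I, P1:E(20), P2:I | bus: BusRd
[20] P0: store L4 := 97 | P0:M(97), P1:I, P2:I | bus: none
[21] P0: load  L0 | P0:S(44), P1:I, P2:O(44) | bus: BusRd
[22] P2: load  L1 | P0:O(75), P1:I, P2:S(75) | bus: BusRd
[23] P0: load  L1 | P0:O(75), P1:I, P2:S(75) | bus: none
[24] P2: store L0 := 38 | P0:I, P1:I, P2:M(38) | bus: BusUpgr
[25] P2: load  L0 | P0:I, P1:I, P2:M(38) | bus: none
[26] P0: store L3 := 64 | P0:M(64), P1:I, P2:I | bus: BusRdX,Flush
[27] P1: load  L1 | P0:O(75), P1:S(75), P2:S(75) | bus: BusRd
[28] P2: load  L0 | P0:I, P1:I, P2:M(38) | bus: none
[29] P2: load  L2 | P0:I, P1:S(20), P2:S(20) | bus: BusRd
[30] P1: store L3 := 58 | P0:I, P1:M(58), P2:I | bus: BusRdX,Flush

memory[L1] = 45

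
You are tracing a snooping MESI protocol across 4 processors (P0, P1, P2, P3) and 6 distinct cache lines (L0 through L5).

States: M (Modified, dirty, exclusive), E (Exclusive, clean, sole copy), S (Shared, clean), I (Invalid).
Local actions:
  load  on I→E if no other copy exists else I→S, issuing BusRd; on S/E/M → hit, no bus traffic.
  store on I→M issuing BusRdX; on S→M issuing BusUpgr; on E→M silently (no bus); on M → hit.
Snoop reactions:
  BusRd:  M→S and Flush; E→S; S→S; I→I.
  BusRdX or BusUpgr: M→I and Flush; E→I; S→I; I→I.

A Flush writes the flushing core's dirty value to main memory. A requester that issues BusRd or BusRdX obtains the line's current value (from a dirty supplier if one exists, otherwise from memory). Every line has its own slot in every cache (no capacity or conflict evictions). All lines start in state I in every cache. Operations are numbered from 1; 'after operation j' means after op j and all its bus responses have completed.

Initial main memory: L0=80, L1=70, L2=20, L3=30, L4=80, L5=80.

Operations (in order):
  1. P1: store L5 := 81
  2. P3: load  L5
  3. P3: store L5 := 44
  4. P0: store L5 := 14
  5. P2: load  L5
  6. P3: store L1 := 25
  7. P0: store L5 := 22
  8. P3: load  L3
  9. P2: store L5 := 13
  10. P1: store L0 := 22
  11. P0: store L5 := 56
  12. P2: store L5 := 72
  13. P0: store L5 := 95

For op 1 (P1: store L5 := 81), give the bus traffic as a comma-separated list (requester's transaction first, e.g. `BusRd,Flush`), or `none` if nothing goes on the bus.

bus = BusRdX

1. P1: store L5 := 81  bus=[BusRdX]  L5: P0=I P1=M P2=I P3=I  mem[L5]=80
2. P3: load  L5  bus=[BusRd,Flush]  L5: P0=I P1=S P2=I P3=S  mem[L5]=81
3. P3: store L5 := 44  bus=[BusUpgr]  L5: P0=I P1=I P2=I P3=M  mem[L5]=81
4. P0: store L5 := 14  bus=[BusRdX,Flush]  L5: P0=M P1=I P2=I P3=I  mem[L5]=44
5. P2: load  L5  bus=[BusRd,Flush]  L5: P0=S P1=I P2=S P3=I  mem[L5]=14
6. P3: store L1 := 25  bus=[BusRdX]  L1: P0=I P1=I P2=I P3=M  mem[L1]=70
7. P0: store L5 := 22  bus=[BusUpgr]  L5: P0=M P1=I P2=I P3=I  mem[L5]=14
8. P3: load  L3  bus=[BusRd]  L3: P0=I P1=I P2=I P3=E  mem[L3]=30
9. P2: store L5 := 13  bus=[BusRdX,Flush]  L5: P0=I P1=I P2=M P3=I  mem[L5]=22
10. P1: store L0 := 22  bus=[BusRdX]  L0: P0=I P1=M P2=I P3=I  mem[L0]=80
11. P0: store L5 := 56  bus=[BusRdX,Flush]  L5: P0=M P1=I P2=I P3=I  mem[L5]=13
12. P2: store L5 := 72  bus=[BusRdX,Flush]  L5: P0=I P1=I P2=M P3=I  mem[L5]=56
13. P0: store L5 := 95  bus=[BusRdX,Flush]  L5: P0=M P1=I P2=I P3=I  mem[L5]=72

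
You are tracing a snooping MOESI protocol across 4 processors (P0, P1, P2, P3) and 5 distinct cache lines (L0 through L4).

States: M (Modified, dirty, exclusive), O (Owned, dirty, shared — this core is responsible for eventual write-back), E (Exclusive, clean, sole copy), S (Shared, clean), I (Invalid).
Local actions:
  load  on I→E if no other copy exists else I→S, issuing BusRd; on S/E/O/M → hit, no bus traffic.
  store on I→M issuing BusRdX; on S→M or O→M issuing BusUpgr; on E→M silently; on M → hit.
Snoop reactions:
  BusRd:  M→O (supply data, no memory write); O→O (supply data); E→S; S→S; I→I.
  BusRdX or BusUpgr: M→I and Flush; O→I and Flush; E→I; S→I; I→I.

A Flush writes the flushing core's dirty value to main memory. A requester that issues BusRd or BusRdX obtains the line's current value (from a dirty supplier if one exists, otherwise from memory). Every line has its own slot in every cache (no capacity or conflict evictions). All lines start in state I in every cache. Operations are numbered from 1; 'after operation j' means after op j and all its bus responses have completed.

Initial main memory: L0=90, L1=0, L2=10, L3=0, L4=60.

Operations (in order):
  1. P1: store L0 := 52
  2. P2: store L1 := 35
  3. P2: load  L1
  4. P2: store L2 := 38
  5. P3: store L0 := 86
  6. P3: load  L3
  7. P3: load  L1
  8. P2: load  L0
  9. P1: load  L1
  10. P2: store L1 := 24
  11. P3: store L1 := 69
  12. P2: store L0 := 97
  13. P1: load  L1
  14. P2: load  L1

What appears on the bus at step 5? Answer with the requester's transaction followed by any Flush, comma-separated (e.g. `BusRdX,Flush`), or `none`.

bus = BusRdX,Flush

  op1 P1: store L0 := 52 → I/M/I/I on L0; bus BusRdX; mem=90
  op2 P2: store L1 := 35 → I/I/M/I on L1; bus BusRdX; mem=0
  op3 P2: load  L1 → I/I/M/I on L1; bus (none); mem=0
  op4 P2: store L2 := 38 → I/I/M/I on L2; bus BusRdX; mem=10
  op5 P3: store L0 := 86 → I/I/I/M on L0; bus BusRdX Flush; mem=52
  op6 P3: load  L3 → I/I/I/E on L3; bus BusRd; mem=0
  op7 P3: load  L1 → I/I/O/S on L1; bus BusRd; mem=0
  op8 P2: load  L0 → I/I/S/O on L0; bus BusRd; mem=52
  op9 P1: load  L1 → I/S/O/S on L1; bus BusRd; mem=0
  op10 P2: store L1 := 24 → I/I/M/I on L1; bus BusUpgr; mem=0
  op11 P3: store L1 := 69 → I/I/I/M on L1; bus BusRdX Flush; mem=24
  op12 P2: store L0 := 97 → I/I/M/I on L0; bus BusUpgr Flush; mem=86
  op13 P1: load  L1 → I/S/I/O on L1; bus BusRd; mem=24
  op14 P2: load  L1 → I/S/S/O on L1; bus BusRd; mem=24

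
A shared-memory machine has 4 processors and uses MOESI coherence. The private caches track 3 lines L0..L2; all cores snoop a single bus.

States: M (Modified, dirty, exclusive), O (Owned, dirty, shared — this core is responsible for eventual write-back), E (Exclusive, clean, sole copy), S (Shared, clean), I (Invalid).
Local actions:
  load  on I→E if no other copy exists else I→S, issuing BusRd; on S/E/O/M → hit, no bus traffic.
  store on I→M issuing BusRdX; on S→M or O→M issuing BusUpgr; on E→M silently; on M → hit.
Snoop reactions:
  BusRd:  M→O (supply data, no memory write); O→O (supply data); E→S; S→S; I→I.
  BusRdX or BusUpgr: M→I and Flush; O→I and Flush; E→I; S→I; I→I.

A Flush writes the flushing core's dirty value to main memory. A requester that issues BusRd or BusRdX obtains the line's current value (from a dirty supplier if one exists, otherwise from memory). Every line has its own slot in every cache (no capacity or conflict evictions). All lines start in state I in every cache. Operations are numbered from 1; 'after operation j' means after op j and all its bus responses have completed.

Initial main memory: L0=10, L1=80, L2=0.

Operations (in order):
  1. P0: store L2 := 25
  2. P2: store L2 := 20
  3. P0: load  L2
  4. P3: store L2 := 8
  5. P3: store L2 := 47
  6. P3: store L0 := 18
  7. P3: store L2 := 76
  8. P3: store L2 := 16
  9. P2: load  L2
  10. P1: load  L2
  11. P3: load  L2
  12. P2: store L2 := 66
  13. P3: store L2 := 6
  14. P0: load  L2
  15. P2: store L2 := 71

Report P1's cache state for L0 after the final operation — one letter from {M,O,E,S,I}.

state = I

[1] P0: store L2 := 25 | P0:M(25), P1:I, P2:I, P3:I | bus: BusRdX
[2] P2: store L2 := 20 | P0:I, P1:I, P2:M(20), P3:I | bus: BusRdX,Flush
[3] P0: load  L2 | P0:S(20), P1:I, P2:O(20), P3:I | bus: BusRd
[4] P3: store L2 := 8 | P0:I, P1:I, P2:I, P3:M(8) | bus: BusRdX,Flush
[5] P3: store L2 := 47 | P0:I, P1:I, P2:I, P3:M(47) | bus: none
[6] P3: store L0 := 18 | P0:I, P1:I, P2:I, P3:M(18) | bus: BusRdX
[7] P3: store L2 := 76 | P0:I, P1:I, P2:I, P3:M(76) | bus: none
[8] P3: store L2 := 16 | P0:I, P1:I, P2:I, P3:M(16) | bus: none
[9] P2: load  L2 | P0:I, P1:I, P2:S(16), P3:O(16) | bus: BusRd
[10] P1: load  L2 | P0:I, P1:S(16), P2:S(16), P3:O(16) | bus: BusRd
[11] P3: load  L2 | P0:I, P1:S(16), P2:S(16), P3:O(16) | bus: none
[12] P2: store L2 := 66 | P0:I, P1:I, P2:M(66), P3:I | bus: BusUpgr,Flush
[13] P3: store L2 := 6 | P0:I, P1:I, P2:I, P3:M(6) | bus: BusRdX,Flush
[14] P0: load  L2 | P0:S(6), P1:I, P2:I, P3:O(6) | bus: BusRd
[15] P2: store L2 := 71 | P0:I, P1:I, P2:M(71), P3:I | bus: BusRdX,Flush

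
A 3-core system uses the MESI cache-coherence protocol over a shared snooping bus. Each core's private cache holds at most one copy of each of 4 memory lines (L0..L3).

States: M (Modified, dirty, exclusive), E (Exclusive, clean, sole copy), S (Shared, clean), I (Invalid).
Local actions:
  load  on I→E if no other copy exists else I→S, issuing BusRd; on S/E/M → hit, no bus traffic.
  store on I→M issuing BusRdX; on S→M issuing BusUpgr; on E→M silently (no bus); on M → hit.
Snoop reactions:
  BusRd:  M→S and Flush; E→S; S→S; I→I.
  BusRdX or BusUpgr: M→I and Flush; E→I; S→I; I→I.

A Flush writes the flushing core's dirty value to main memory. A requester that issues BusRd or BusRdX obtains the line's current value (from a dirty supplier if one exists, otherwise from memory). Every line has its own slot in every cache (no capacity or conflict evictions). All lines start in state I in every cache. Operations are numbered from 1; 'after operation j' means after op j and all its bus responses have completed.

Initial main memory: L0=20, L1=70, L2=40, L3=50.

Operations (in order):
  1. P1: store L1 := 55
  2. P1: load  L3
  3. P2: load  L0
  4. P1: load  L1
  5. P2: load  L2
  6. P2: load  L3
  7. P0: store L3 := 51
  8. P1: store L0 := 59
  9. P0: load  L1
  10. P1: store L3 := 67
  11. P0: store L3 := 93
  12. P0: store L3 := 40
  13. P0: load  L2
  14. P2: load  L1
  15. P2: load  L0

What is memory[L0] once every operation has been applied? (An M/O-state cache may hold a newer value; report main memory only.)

  op1 P1: store L1 := 55 → I/M/I on L1; bus BusRdX; mem=70
  op2 P1: load  L3 → I/E/I on L3; bus BusRd; mem=50
  op3 P2: load  L0 → I/I/E on L0; bus BusRd; mem=20
  op4 P1: load  L1 → I/M/I on L1; bus (none); mem=70
  op5 P2: load  L2 → I/I/E on L2; bus BusRd; mem=40
  op6 P2: load  L3 → I/S/S on L3; bus BusRd; mem=50
  op7 P0: store L3 := 51 → M/I/I on L3; bus BusRdX; mem=50
  op8 P1: store L0 := 59 → I/M/I on L0; bus BusRdX; mem=20
  op9 P0: load  L1 → S/S/I on L1; bus BusRd Flush; mem=55
  op10 P1: store L3 := 67 → I/M/I on L3; bus BusRdX Flush; mem=51
  op11 P0: store L3 := 93 → M/I/I on L3; bus BusRdX Flush; mem=67
  op12 P0: store L3 := 40 → M/I/I on L3; bus (none); mem=67
  op13 P0: load  L2 → S/I/S on L2; bus BusRd; mem=40
  op14 P2: load  L1 → S/S/S on L1; bus BusRd; mem=55
  op15 P2: load  L0 → I/S/S on L0; bus BusRd Flush; mem=59

memory[L0] = 59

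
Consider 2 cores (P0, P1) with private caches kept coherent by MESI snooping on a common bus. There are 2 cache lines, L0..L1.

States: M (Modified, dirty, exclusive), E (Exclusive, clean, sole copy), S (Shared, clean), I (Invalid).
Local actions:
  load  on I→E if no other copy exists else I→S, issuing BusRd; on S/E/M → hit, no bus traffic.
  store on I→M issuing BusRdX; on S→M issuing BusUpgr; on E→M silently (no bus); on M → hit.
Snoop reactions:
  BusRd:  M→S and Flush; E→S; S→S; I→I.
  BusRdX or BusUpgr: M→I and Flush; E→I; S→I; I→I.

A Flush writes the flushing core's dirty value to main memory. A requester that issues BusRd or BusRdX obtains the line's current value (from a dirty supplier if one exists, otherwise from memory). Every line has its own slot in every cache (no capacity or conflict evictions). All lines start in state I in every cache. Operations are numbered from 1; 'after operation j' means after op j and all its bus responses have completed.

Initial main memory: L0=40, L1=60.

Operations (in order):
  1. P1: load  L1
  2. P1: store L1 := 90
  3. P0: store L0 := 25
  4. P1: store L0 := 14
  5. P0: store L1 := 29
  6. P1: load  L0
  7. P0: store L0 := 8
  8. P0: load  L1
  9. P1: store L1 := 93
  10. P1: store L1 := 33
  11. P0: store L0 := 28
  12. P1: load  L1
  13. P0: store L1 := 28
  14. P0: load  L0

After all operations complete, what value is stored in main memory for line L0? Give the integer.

memory[L0] = 14

  op1 P1: load  L1 → I/E on L1; bus BusRd; mem=60
  op2 P1: store L1 := 90 → I/M on L1; bus (none); mem=60
  op3 P0: store L0 := 25 → M/I on L0; bus BusRdX; mem=40
  op4 P1: store L0 := 14 → I/M on L0; bus BusRdX Flush; mem=25
  op5 P0: store L1 := 29 → M/I on L1; bus BusRdX Flush; mem=90
  op6 P1: load  L0 → I/M on L0; bus (none); mem=25
  op7 P0: store L0 := 8 → M/I on L0; bus BusRdX Flush; mem=14
  op8 P0: load  L1 → M/I on L1; bus (none); mem=90
  op9 P1: store L1 := 93 → I/M on L1; bus BusRdX Flush; mem=29
  op10 P1: store L1 := 33 → I/M on L1; bus (none); mem=29
  op11 P0: store L0 := 28 → M/I on L0; bus (none); mem=14
  op12 P1: load  L1 → I/M on L1; bus (none); mem=29
  op13 P0: store L1 := 28 → M/I on L1; bus BusRdX Flush; mem=33
  op14 P0: load  L0 → M/I on L0; bus (none); mem=14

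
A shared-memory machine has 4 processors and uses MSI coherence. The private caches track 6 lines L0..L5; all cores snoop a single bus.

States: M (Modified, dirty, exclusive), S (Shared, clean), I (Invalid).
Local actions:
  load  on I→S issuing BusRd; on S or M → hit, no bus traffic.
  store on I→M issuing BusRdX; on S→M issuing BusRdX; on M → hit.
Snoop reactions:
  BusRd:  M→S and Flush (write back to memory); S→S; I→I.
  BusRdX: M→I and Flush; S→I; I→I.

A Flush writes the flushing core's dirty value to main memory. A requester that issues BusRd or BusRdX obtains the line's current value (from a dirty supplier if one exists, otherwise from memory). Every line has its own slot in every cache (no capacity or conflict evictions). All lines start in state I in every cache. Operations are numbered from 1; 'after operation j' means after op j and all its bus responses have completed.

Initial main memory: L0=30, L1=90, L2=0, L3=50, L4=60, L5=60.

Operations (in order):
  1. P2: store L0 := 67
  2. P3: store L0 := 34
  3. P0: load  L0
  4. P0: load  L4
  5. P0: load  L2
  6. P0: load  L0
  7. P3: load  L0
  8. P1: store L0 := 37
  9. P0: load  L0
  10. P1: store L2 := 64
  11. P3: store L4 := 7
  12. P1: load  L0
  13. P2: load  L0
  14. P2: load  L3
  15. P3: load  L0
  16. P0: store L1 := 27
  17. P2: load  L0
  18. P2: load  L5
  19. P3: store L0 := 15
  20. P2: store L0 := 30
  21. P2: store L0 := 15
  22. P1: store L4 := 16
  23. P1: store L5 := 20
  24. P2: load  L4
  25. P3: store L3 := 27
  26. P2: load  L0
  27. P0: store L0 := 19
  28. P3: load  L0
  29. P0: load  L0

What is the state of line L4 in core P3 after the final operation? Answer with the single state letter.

state = I

[1] P2: store L0 := 67 | P0:I, P1:I, P2:M(67), P3:I | bus: BusRdX
[2] P3: store L0 := 34 | P0:I, P1:I, P2:I, P3:M(34) | bus: BusRdX,Flush
[3] P0: load  L0 | P0:S(34), P1:I, P2:I, P3:S(34) | bus: BusRd,Flush
[4] P0: load  L4 | P0:S(60), P1:I, P2:I, P3:I | bus: BusRd
[5] P0: load  L2 | P0:S(0), P1:I, P2:I, P3:I | bus: BusRd
[6] P0: load  L0 | P0:S(34), P1:I, P2:I, P3:S(34) | bus: none
[7] P3: load  L0 | P0:S(34), P1:I, P2:I, P3:S(34) | bus: none
[8] P1: store L0 := 37 | P0:I, P1:M(37), P2:I, P3:I | bus: BusRdX
[9] P0: load  L0 | P0:S(37), P1:S(37), P2:I, P3:I | bus: BusRd,Flush
[10] P1: store L2 := 64 | P0:I, P1:M(64), P2:I, P3:I | bus: BusRdX
[11] P3: store L4 := 7 | P0:I, P1:I, P2:I, P3:M(7) | bus: BusRdX
[12] P1: load  L0 | P0:S(37), P1:S(37), P2:I, P3:I | bus: none
[13] P2: load  L0 | P0:S(37), P1:S(37), P2:S(37), P3:I | bus: BusRd
[14] P2: load  L3 | P0:I, P1:I, P2:S(50), P3:I | bus: BusRd
[15] P3: load  L0 | P0:S(37), P1:S(37), P2:S(37), P3:S(37) | bus: BusRd
[16] P0: store L1 := 27 | P0:M(27), P1:I, P2:I, P3:I | bus: BusRdX
[17] P2: load  L0 | P0:S(37), P1:S(37), P2:S(37), P3:S(37) | bus: none
[18] P2: load  L5 | P0:I, P1:I, P2:S(60), P3:I | bus: BusRd
[19] P3: store L0 := 15 | P0:I, P1:I, P2:I, P3:M(15) | bus: BusRdX
[20] P2: store L0 := 30 | P0:I, P1:I, P2:M(30), P3:I | bus: BusRdX,Flush
[21] P2: store L0 := 15 | P0:I, P1:I, P2:M(15), P3:I | bus: none
[22] P1: store L4 := 16 | P0:I, P1:M(16), P2:I, P3:I | bus: BusRdX,Flush
[23] P1: store L5 := 20 | P0:I, P1:M(20), P2:I, P3:I | bus: BusRdX
[24] P2: load  L4 | P0:I, P1:S(16), P2:S(16), P3:I | bus: BusRd,Flush
[25] P3: store L3 := 27 | P0:I, P1:I, P2:I, P3:M(27) | bus: BusRdX
[26] P2: load  L0 | P0:I, P1:I, P2:M(15), P3:I | bus: none
[27] P0: store L0 := 19 | P0:M(19), P1:I, P2:I, P3:I | bus: BusRdX,Flush
[28] P3: load  L0 | P0:S(19), P1:I, P2:I, P3:S(19) | bus: BusRd,Flush
[29] P0: load  L0 | P0:S(19), P1:I, P2:I, P3:S(19) | bus: none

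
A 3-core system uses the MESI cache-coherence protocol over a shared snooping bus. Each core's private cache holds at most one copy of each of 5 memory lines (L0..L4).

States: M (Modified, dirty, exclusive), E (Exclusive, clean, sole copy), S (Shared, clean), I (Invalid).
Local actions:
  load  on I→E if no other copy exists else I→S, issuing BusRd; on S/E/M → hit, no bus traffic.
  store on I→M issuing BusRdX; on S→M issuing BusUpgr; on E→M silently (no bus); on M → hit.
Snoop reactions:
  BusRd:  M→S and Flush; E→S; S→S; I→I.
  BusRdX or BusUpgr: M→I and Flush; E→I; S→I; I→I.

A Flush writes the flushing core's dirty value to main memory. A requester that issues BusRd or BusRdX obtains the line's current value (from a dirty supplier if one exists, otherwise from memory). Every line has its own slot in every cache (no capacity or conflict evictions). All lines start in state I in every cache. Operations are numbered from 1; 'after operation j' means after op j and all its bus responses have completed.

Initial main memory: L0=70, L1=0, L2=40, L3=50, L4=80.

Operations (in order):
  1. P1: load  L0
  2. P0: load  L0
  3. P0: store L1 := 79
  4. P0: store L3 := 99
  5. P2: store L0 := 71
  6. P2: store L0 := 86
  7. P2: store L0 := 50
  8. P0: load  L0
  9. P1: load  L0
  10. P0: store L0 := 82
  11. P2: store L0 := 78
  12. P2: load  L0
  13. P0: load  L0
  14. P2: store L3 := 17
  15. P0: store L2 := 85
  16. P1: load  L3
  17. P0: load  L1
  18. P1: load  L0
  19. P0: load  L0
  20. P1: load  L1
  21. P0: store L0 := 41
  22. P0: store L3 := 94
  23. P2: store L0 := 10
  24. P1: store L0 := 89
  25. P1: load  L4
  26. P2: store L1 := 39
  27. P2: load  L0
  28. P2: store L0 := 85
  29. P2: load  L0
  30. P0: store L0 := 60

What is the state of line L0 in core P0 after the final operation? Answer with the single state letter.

[1] P1: load  L0 | P0:I, P1:E(70), P2:I | bus: BusRd
[2] P0: load  L0 | P0:S(70), P1:S(70), P2:I | bus: BusRd
[3] P0: store L1 := 79 | P0:M(79), P1:I, P2:I | bus: BusRdX
[4] P0: store L3 := 99 | P0:M(99), P1:I, P2:I | bus: BusRdX
[5] P2: store L0 := 71 | P0:I, P1:I, P2:M(71) | bus: BusRdX
[6] P2: store L0 := 86 | P0:I, P1:I, P2:M(86) | bus: none
[7] P2: store L0 := 50 | P0:I, P1:I, P2:M(50) | bus: none
[8] P0: load  L0 | P0:S(50), P1:I, P2:S(50) | bus: BusRd,Flush
[9] P1: load  L0 | P0:S(50), P1:S(50), P2:S(50) | bus: BusRd
[10] P0: store L0 := 82 | P0:M(82), P1:I, P2:I | bus: BusUpgr
[11] P2: store L0 := 78 | P0:I, P1:I, P2:M(78) | bus: BusRdX,Flush
[12] P2: load  L0 | P0:I, P1:I, P2:M(78) | bus: none
[13] P0: load  L0 | P0:S(78), P1:I, P2:S(78) | bus: BusRd,Flush
[14] P2: store L3 := 17 | P0:I, P1:I, P2:M(17) | bus: BusRdX,Flush
[15] P0: store L2 := 85 | P0:M(85), P1:I, P2:I | bus: BusRdX
[16] P1: load  L3 | P0:I, P1:S(17), P2:S(17) | bus: BusRd,Flush
[17] P0: load  L1 | P0:M(79), P1:I, P2:I | bus: none
[18] P1: load  L0 | P0:S(78), P1:S(78), P2:S(78) | bus: BusRd
[19] P0: load  L0 | P0:S(78), P1:S(78), P2:S(78) | bus: none
[20] P1: load  L1 | P0:S(79), P1:S(79), P2:I | bus: BusRd,Flush
[21] P0: store L0 := 41 | P0:M(41), P1:I, P2:I | bus: BusUpgr
[22] P0: store L3 := 94 | P0:M(94), P1:I, P2:I | bus: BusRdX
[23] P2: store L0 := 10 | P0:I, P1:I, P2:M(10) | bus: BusRdX,Flush
[24] P1: store L0 := 89 | P0:I, P1:M(89), P2:I | bus: BusRdX,Flush
[25] P1: load  L4 | P0:I, P1:E(80), P2:I | bus: BusRd
[26] P2: store L1 := 39 | P0:I, P1:I, P2:M(39) | bus: BusRdX
[27] P2: load  L0 | P0:I, P1:S(89), P2:S(89) | bus: BusRd,Flush
[28] P2: store L0 := 85 | P0:I, P1:I, P2:M(85) | bus: BusUpgr
[29] P2: load  L0 | P0:I, P1:I, P2:M(85) | bus: none
[30] P0: store L0 := 60 | P0:M(60), P1:I, P2:I | bus: BusRdX,Flush

state = M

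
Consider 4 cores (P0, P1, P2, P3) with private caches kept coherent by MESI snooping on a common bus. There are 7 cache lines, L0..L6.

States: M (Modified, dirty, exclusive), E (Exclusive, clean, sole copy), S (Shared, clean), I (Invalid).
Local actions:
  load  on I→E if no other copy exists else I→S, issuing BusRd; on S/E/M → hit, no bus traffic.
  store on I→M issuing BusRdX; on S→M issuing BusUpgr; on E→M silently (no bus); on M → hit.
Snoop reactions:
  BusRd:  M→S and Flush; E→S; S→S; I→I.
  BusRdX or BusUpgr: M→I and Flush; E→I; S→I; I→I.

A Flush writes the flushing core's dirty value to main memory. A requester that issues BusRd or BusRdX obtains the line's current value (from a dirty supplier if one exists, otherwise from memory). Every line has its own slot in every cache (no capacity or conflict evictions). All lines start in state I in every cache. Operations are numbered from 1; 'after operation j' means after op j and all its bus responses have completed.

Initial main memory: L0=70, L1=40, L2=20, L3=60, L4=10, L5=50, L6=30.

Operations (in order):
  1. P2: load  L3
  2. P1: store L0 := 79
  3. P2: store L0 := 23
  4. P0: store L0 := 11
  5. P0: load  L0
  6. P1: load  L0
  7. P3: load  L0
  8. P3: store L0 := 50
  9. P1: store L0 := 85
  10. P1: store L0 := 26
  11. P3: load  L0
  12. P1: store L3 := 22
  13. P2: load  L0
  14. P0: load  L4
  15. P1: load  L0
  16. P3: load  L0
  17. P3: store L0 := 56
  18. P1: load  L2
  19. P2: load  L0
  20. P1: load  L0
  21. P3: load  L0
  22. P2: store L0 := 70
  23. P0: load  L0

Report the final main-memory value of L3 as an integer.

step 1: P2: load  L3  ⟶  IIEI  (L3)  txn=BusRd  M[L3]=60
step 2: P1: store L0 := 79  ⟶  IMII  (L0)  txn=BusRdX  M[L0]=70
step 3: P2: store L0 := 23  ⟶  IIMI  (L0)  txn=BusRdX+Flush  M[L0]=79
step 4: P0: store L0 := 11  ⟶  MIII  (L0)  txn=BusRdX+Flush  M[L0]=23
step 5: P0: load  L0  ⟶  MIII  (L0)  txn=∅  M[L0]=23
step 6: P1: load  L0  ⟶  SSII  (L0)  txn=BusRd+Flush  M[L0]=11
step 7: P3: load  L0  ⟶  SSIS  (L0)  txn=BusRd  M[L0]=11
step 8: P3: store L0 := 50  ⟶  IIIM  (L0)  txn=BusUpgr  M[L0]=11
step 9: P1: store L0 := 85  ⟶  IMII  (L0)  txn=BusRdX+Flush  M[L0]=50
step 10: P1: store L0 := 26  ⟶  IMII  (L0)  txn=∅  M[L0]=50
step 11: P3: load  L0  ⟶  ISIS  (L0)  txn=BusRd+Flush  M[L0]=26
step 12: P1: store L3 := 22  ⟶  IMII  (L3)  txn=BusRdX  M[L3]=60
step 13: P2: load  L0  ⟶  ISSS  (L0)  txn=BusRd  M[L0]=26
step 14: P0: load  L4  ⟶  EIII  (L4)  txn=BusRd  M[L4]=10
step 15: P1: load  L0  ⟶  ISSS  (L0)  txn=∅  M[L0]=26
step 16: P3: load  L0  ⟶  ISSS  (L0)  txn=∅  M[L0]=26
step 17: P3: store L0 := 56  ⟶  IIIM  (L0)  txn=BusUpgr  M[L0]=26
step 18: P1: load  L2  ⟶  IEII  (L2)  txn=BusRd  M[L2]=20
step 19: P2: load  L0  ⟶  IISS  (L0)  txn=BusRd+Flush  M[L0]=56
step 20: P1: load  L0  ⟶  ISSS  (L0)  txn=BusRd  M[L0]=56
step 21: P3: load  L0  ⟶  ISSS  (L0)  txn=∅  M[L0]=56
step 22: P2: store L0 := 70  ⟶  IIMI  (L0)  txn=BusUpgr  M[L0]=56
step 23: P0: load  L0  ⟶  SISI  (L0)  txn=BusRd+Flush  M[L0]=70

memory[L3] = 60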